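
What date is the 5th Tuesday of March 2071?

The first Tuesday of March 2071 is March 3.
The 5th Tuesday is 4 weeks later: 3 + 28 = 31.

2071-03-31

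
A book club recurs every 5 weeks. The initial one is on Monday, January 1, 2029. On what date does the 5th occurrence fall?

The 5th occurrence is 4 intervals after the first: 4 × 35 = 140 days after January 1, 2029.
January has 31 days — 30 days to the end of January leaves 110.
February has 28 days (82 left).
March has 31 days (51 left).
April has 30 days (21 left).
21 days into May → May 21, 2029.

May 21, 2029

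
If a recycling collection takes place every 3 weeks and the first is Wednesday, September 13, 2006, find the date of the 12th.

May 2, 2007

The 12th occurrence is 11 intervals after the first: 11 × 21 = 231 days after September 13, 2006.
September has 30 days — 17 days to the end of September leaves 214.
October has 31 days (183 left).
November has 30 days (153 left).
December has 31 days (122 left).
January has 31 days (91 left).
February has 28 days (63 left).
March has 31 days (32 left).
April has 30 days (2 left).
2 days into May → May 2, 2007.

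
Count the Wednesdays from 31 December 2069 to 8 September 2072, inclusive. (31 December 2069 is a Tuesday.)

31 December 2069 is a Tuesday; the first Wednesday on or after it is 1 January 2070 (1 day later).
From 1 January 2070 to 8 September 2072: 364 + 365 + 252 = 981 days (rest of 2070, 2071, to 8 September 2072 in 2072).
981 ÷ 7 = 140 full weeks with remainder 1, so 140 more Wednesdays after the first → 141.

141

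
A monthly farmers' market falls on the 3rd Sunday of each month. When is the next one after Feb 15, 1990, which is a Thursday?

Feb 18, 1990

Feb 1990 starts on a Thursday; its first Sunday is the 4th, so the 3rd Sunday is the 18th — Feb 18, 1990.
Feb 18, 1990 is after Feb 15, 1990, so that is the next one.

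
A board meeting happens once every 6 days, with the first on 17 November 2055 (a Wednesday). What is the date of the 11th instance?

16 January 2056

The 11th occurrence is 10 intervals after the first: 10 × 6 = 60 days after 17 November 2055.
November has 30 days — 13 days to the end of November leaves 47.
December has 31 days (16 left).
16 days into January → 16 January 2056.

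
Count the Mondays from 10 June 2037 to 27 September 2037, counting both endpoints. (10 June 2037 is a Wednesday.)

15

10 June 2037 is a Wednesday; the first Monday on or after it is 15 June 2037 (5 days later).
From 15 June 2037 to 27 September 2037: 15 + 31 + 31 + 27 = 104 days (rest of June, July, August, September).
104 ÷ 7 = 14 full weeks with remainder 6, so 14 more Mondays after the first → 15.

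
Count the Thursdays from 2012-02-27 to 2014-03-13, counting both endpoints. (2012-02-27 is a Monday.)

2012-02-27 is a Monday; the first Thursday on or after it is 2012-03-01 (3 days later).
From 2012-03-01 to 2014-03-13: 305 + 365 + 72 = 742 days (rest of 2012, 2013, to 2014-03-13 in 2014).
742 ÷ 7 = 106 full weeks with remainder 0, so 106 more Thursdays after the first → 107.

107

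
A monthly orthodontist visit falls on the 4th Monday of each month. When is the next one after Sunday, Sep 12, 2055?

Sep 27, 2055

Sep 2055 starts on a Wednesday; its first Monday is the 6th, so the 4th Monday is the 27th — Sep 27, 2055.
Sep 27, 2055 is after Sep 12, 2055, so that is the next one.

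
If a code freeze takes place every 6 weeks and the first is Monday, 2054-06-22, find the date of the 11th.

2055-08-16

The 11th occurrence is 10 intervals after the first: 10 × 42 = 420 days after 2054-06-22.
June has 30 days — 8 days to the end of June leaves 412.
From end of June to end of 2054 is 184 days (228 left).
January has 31 days (197 left).
February has 28 days (169 left).
March has 31 days (138 left).
April has 30 days (108 left).
May has 31 days (77 left).
June has 30 days (47 left).
July has 31 days (16 left).
16 days into August → 2055-08-16.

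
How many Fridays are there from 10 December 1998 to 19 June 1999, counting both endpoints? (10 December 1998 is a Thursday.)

10 December 1998 is a Thursday; the first Friday on or after it is 11 December 1998 (1 day later).
From 11 December 1998 to 19 June 1999: 20 + 31 + 28 + 31 + 30 + 31 + 19 = 190 days (rest of December, January, February, March, April, May, June).
190 ÷ 7 = 27 full weeks with remainder 1, so 27 more Fridays after the first → 28.

28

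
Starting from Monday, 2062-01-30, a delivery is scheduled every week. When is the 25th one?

The 25th occurrence is 24 intervals after the first: 24 × 7 = 168 days after 2062-01-30.
January has 31 days — 1 day to the end of January leaves 167.
February has 28 days (139 left).
March has 31 days (108 left).
April has 30 days (78 left).
May has 31 days (47 left).
June has 30 days (17 left).
17 days into July → 2062-07-17.

2062-07-17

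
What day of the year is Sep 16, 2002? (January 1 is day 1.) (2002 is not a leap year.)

Days in months before Sep: 31 + 28 + 31 + 30 + 31 + 30 + 31 + 31 = 243.
Plus 16 days into Sep → day 259.

259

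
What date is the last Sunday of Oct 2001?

Oct 2001 begins on a Monday, so the first Sunday is Oct 7 (6 days later).
Oct 2001 has 31 days. Adding weeks: 7, 14, 21, 28 — the last one ≤ 31 is the 28th.

Oct 28, 2001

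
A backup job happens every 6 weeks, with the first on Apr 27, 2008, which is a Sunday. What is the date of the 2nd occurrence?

The 2nd occurrence is 1 interval after the first: 1 × 42 = 42 days after Apr 27, 2008.
Apr has 30 days — 3 days to the end of Apr leaves 39.
May has 31 days (8 left).
8 days into Jun → Jun 8, 2008.

Jun 8, 2008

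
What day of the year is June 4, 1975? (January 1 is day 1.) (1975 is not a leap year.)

Days in months before June: 31 + 28 + 31 + 30 + 31 = 151.
Plus 4 days into June → day 155.

155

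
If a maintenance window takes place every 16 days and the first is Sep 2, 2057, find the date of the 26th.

Oct 7, 2058

The 26th occurrence is 25 intervals after the first: 25 × 16 = 400 days after Sep 2, 2057.
Sep has 30 days — 28 days to the end of Sep leaves 372.
Oct has 31 days (341 left).
Nov has 30 days (311 left).
Dec has 31 days (280 left).
Jan has 31 days (249 left).
Feb has 28 days (221 left).
Mar has 31 days (190 left).
Apr has 30 days (160 left).
May has 31 days (129 left).
Jun has 30 days (99 left).
Jul has 31 days (68 left).
Aug has 31 days (37 left).
Sep has 30 days (7 left).
7 days into Oct → Oct 7, 2058.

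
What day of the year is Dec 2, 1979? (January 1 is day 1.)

336

Days in months before Dec: 31 + 28 + 31 + 30 + 31 + 30 + 31 + 31 + 30 + 31 + 30 = 334.
Plus 2 days into Dec → day 336.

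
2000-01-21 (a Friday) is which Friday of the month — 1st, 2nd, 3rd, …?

3rd

Day 21 falls in week ⌈21/7⌉ of the month.
Days 1–7 hold the 1st Friday, 8–14 the 2nd, 15–21 the 3rd, 22–28 the 4th, 29–31 the 5th.
21 is in the range for the 3rd.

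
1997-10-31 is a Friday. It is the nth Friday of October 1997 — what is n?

5th

Day 31 falls in week ⌈31/7⌉ of the month.
Days 1–7 hold the 1st Friday, 8–14 the 2nd, 15–21 the 3rd, 22–28 the 4th, 29–31 the 5th.
31 is in the range for the 5th.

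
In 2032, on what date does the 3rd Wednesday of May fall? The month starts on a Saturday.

May 19, 2032

May 2032 begins on a Saturday, so the first Wednesday is May 5 (4 days later).
The 3rd Wednesday is 2 weeks later: 5 + 14 = 19.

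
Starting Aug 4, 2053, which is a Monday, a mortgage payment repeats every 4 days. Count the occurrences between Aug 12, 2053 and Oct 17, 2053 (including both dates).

17

Occurrences land 4·i days after Aug 4, 2053 for i = 0, 1, 2, …
Aug 12, 2053 is 8 days after the start; 8 ÷ 4 = 2 remainder 0. First occurrence in the window: #3 on Aug 12, 2053 (2×4 = 8 days in).
Oct 17, 2053 is 74 days after the start; 74 ÷ 4 = 18 remainder 2. Last occurrence in the window: #19 on Oct 15, 2053.
Occurrences #3 through #19: 17 in total.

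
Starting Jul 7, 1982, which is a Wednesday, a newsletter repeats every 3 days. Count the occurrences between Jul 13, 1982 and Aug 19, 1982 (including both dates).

13

Occurrences land 3·i days after Jul 7, 1982 for i = 0, 1, 2, …
Jul 13, 1982 is 6 days after the start; 6 ÷ 3 = 2 remainder 0. First occurrence in the window: #3 on Jul 13, 1982 (2×3 = 6 days in).
Aug 19, 1982 is 43 days after the start; 43 ÷ 3 = 14 remainder 1. Last occurrence in the window: #15 on Aug 18, 1982.
Occurrences #3 through #15: 13 in total.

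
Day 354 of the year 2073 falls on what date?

Jan has 31 days (354 − 31 = 323 remain).
Feb has 28 days (323 − 28 = 295 remain).
Mar has 31 days (295 − 31 = 264 remain).
Apr has 30 days (264 − 30 = 234 remain).
May has 31 days (234 − 31 = 203 remain).
Jun has 30 days (203 − 30 = 173 remain).
Jul has 31 days (173 − 31 = 142 remain).
Aug has 31 days (142 − 31 = 111 remain).
Sep has 30 days (111 − 30 = 81 remain).
Oct has 31 days (81 − 31 = 50 remain).
Nov has 30 days (50 − 30 = 20 remain).
20 into Dec → Dec 20.

Dec 20, 2073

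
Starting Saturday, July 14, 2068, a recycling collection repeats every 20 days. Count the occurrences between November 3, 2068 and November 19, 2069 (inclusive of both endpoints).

Occurrences land 20·i days after July 14, 2068 for i = 0, 1, 2, …
November 3, 2068 is 112 days after the start; 112 ÷ 20 = 5 remainder 12; since the remainder is 12, round up to i = 6. First occurrence in the window: #7 on November 11, 2068 (6×20 = 120 days in).
November 19, 2069 is 493 days after the start; 493 ÷ 20 = 24 remainder 13. Last occurrence in the window: #25 on November 6, 2069.
Occurrences #7 through #25: 19 in total.

19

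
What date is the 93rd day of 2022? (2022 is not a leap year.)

2022-04-03

January has 31 days (93 − 31 = 62 remain).
February has 28 days (62 − 28 = 34 remain).
March has 31 days (34 − 31 = 3 remain).
3 into April → April 3.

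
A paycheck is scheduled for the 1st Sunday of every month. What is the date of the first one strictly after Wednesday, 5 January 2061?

6 February 2061

January 2061 starts on a Saturday, so its 1st Sunday is 2 January 2061 (1 day in).
That is not after 5 January 2061, so look at February 2061.
February 2061 starts on a Tuesday, so its 1st Sunday is 6 February 2061 (5 days in).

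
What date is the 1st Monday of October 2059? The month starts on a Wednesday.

6 October 2059

October 2059 begins on a Wednesday, so the first Monday is October 6 (5 days later).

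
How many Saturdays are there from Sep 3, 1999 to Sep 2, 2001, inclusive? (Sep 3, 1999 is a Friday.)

105

Sep 3, 1999 is a Friday; the first Saturday on or after it is Sep 4, 1999 (1 day later).
From Sep 4, 1999 to Sep 2, 2001: 118 + 366 + 245 = 729 days (rest of 1999, 2000, to Sep 2, 2001 in 2001).
729 ÷ 7 = 104 full weeks with remainder 1, so 104 more Saturdays after the first → 105.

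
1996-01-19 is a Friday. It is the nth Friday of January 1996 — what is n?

Day 19 falls in week ⌈19/7⌉ of the month.
Days 1–7 hold the 1st Friday, 8–14 the 2nd, 15–21 the 3rd, 22–28 the 4th, 29–31 the 5th.
19 is in the range for the 3rd.

3rd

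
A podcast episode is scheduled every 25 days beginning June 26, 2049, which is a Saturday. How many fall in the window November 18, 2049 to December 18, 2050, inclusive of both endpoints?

Occurrences land 25·i days after June 26, 2049 for i = 0, 1, 2, …
November 18, 2049 is 145 days after the start; 145 ÷ 25 = 5 remainder 20; since the remainder is 20, round up to i = 6. First occurrence in the window: #7 on November 23, 2049 (6×25 = 150 days in).
December 18, 2050 is 540 days after the start; 540 ÷ 25 = 21 remainder 15. Last occurrence in the window: #22 on December 3, 2050.
Occurrences #7 through #22: 16 in total.

16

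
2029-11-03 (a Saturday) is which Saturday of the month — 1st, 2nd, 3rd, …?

1st

Day 3 falls in week ⌈3/7⌉ of the month.
Days 1–7 hold the 1st Saturday, 8–14 the 2nd, 15–21 the 3rd, 22–28 the 4th, 29–31 the 5th.
3 is in the range for the 1st.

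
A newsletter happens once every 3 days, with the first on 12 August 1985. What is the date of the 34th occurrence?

19 November 1985

The 34th occurrence is 33 intervals after the first: 33 × 3 = 99 days after 12 August 1985.
August has 31 days — 19 days to the end of August leaves 80.
September has 30 days (50 left).
October has 31 days (19 left).
19 days into November → 19 November 1985.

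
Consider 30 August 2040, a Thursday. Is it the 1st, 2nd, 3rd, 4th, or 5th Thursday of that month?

5th

Day 30 falls in week ⌈30/7⌉ of the month.
Days 1–7 hold the 1st Thursday, 8–14 the 2nd, 15–21 the 3rd, 22–28 the 4th, 29–31 the 5th.
30 is in the range for the 5th.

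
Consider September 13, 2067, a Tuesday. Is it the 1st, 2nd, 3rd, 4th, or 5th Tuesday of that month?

Day 13 falls in week ⌈13/7⌉ of the month.
Days 1–7 hold the 1st Tuesday, 8–14 the 2nd, 15–21 the 3rd, 22–28 the 4th, 29–31 the 5th.
13 is in the range for the 2nd.

2nd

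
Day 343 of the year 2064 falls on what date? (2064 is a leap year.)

2064-12-08

January has 31 days (343 − 31 = 312 remain).
February has 29 days (312 − 29 = 283 remain).
March has 31 days (283 − 31 = 252 remain).
April has 30 days (252 − 30 = 222 remain).
May has 31 days (222 − 31 = 191 remain).
June has 30 days (191 − 30 = 161 remain).
July has 31 days (161 − 31 = 130 remain).
August has 31 days (130 − 31 = 99 remain).
September has 30 days (99 − 30 = 69 remain).
October has 31 days (69 − 31 = 38 remain).
November has 30 days (38 − 30 = 8 remain).
8 into December → December 8.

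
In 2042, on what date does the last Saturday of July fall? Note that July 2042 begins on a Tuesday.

July 2042 begins on a Tuesday, so the first Saturday is July 5 (4 days later).
July 2042 has 31 days. Adding weeks: 5, 12, 19, 26 — the last one ≤ 31 is the 26th.

26 July 2042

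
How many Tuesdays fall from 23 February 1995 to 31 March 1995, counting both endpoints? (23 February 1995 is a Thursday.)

23 February 1995 is a Thursday; the first Tuesday on or after it is 28 February 1995 (5 days later).
From 28 February 1995 to 31 March 1995: 0 + 31 = 31 days (rest of February, March).
31 ÷ 7 = 4 full weeks with remainder 3, so 4 more Tuesdays after the first → 5.

5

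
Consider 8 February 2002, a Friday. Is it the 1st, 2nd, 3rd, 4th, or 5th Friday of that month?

2nd

Day 8 falls in week ⌈8/7⌉ of the month.
Days 1–7 hold the 1st Friday, 8–14 the 2nd, 15–21 the 3rd, 22–28 the 4th, 29–31 the 5th.
8 is in the range for the 2nd.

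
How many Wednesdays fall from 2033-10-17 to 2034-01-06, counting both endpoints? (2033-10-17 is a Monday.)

12

2033-10-17 is a Monday; the first Wednesday on or after it is 2033-10-19 (2 days later).
From 2033-10-19 to 2034-01-06: 12 + 30 + 31 + 6 = 79 days (rest of October, November, December, January).
79 ÷ 7 = 11 full weeks with remainder 2, so 11 more Wednesdays after the first → 12.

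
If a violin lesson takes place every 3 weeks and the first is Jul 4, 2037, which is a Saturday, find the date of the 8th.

The 8th occurrence is 7 intervals after the first: 7 × 21 = 147 days after Jul 4, 2037.
Jul has 31 days — 27 days to the end of Jul leaves 120.
Aug has 31 days (89 left).
Sep has 30 days (59 left).
Oct has 31 days (28 left).
28 days into Nov → Nov 28, 2037.

Nov 28, 2037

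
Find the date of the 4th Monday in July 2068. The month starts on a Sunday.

July 23, 2068

July 2068 begins on a Sunday, so the first Monday is July 2 (1 day later).
The 4th Monday is 3 weeks later: 2 + 21 = 23.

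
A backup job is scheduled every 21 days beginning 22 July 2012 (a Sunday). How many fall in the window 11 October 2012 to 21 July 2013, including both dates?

14

Occurrences land 21·i days after 22 July 2012 for i = 0, 1, 2, …
11 October 2012 is 81 days after the start; 81 ÷ 21 = 3 remainder 18; since the remainder is 18, round up to i = 4. First occurrence in the window: #5 on 14 October 2012 (4×21 = 84 days in).
21 July 2013 is 364 days after the start; 364 ÷ 21 = 17 remainder 7. Last occurrence in the window: #18 on 14 July 2013.
Occurrences #5 through #18: 14 in total.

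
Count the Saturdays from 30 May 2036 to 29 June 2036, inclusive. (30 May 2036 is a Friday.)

5

30 May 2036 is a Friday; the first Saturday on or after it is 31 May 2036 (1 day later).
From 31 May 2036 to 29 June 2036: 0 + 29 = 29 days (rest of May, June).
29 ÷ 7 = 4 full weeks with remainder 1, so 4 more Saturdays after the first → 5.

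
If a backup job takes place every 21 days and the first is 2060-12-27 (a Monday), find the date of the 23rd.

2062-04-03

The 23rd occurrence is 22 intervals after the first: 22 × 21 = 462 days after 2060-12-27.
December has 31 days — 4 days to the end of December leaves 458.
2061 has 365 days (93 left).
January has 31 days (62 left).
February has 28 days (34 left).
March has 31 days (3 left).
3 days into April → 2062-04-03.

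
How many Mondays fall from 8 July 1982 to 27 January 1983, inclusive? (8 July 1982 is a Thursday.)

8 July 1982 is a Thursday; the first Monday on or after it is 12 July 1982 (4 days later).
From 12 July 1982 to 27 January 1983: 19 + 31 + 30 + 31 + 30 + 31 + 27 = 199 days (rest of July, August, September, October, November, December, January).
199 ÷ 7 = 28 full weeks with remainder 3, so 28 more Mondays after the first → 29.

29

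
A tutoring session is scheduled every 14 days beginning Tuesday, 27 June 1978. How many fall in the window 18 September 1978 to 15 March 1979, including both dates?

Occurrences land 14·i days after 27 June 1978 for i = 0, 1, 2, …
18 September 1978 is 83 days after the start; 83 ÷ 14 = 5 remainder 13; since the remainder is 13, round up to i = 6. First occurrence in the window: #7 on 19 September 1978 (6×14 = 84 days in).
15 March 1979 is 261 days after the start; 261 ÷ 14 = 18 remainder 9. Last occurrence in the window: #19 on 6 March 1979.
Occurrences #7 through #19: 13 in total.

13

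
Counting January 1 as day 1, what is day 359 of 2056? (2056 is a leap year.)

January has 31 days (359 − 31 = 328 remain).
February has 29 days (328 − 29 = 299 remain).
March has 31 days (299 − 31 = 268 remain).
April has 30 days (268 − 30 = 238 remain).
May has 31 days (238 − 31 = 207 remain).
June has 30 days (207 − 30 = 177 remain).
July has 31 days (177 − 31 = 146 remain).
August has 31 days (146 − 31 = 115 remain).
September has 30 days (115 − 30 = 85 remain).
October has 31 days (85 − 31 = 54 remain).
November has 30 days (54 − 30 = 24 remain).
24 into December → December 24.

24 December 2056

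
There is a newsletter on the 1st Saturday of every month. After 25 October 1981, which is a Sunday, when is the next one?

October 1981 starts on a Thursday, so its 1st Saturday is 3 October 1981 (2 days in).
That is not after 25 October 1981, so look at November 1981.
November 1981 starts on a Sunday, so its 1st Saturday is 7 November 1981 (6 days in).

7 November 1981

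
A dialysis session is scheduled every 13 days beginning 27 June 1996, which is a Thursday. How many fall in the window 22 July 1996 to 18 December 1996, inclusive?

Occurrences land 13·i days after 27 June 1996 for i = 0, 1, 2, …
22 July 1996 is 25 days after the start; 25 ÷ 13 = 1 remainder 12; since the remainder is 12, round up to i = 2. First occurrence in the window: #3 on 23 July 1996 (2×13 = 26 days in).
18 December 1996 is 174 days after the start; 174 ÷ 13 = 13 remainder 5. Last occurrence in the window: #14 on 13 December 1996.
Occurrences #3 through #14: 12 in total.

12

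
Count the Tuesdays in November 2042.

2042-11-01 is a Saturday; the first Tuesday on or after it is 2042-11-04 (3 days later).
From 2042-11-04 to 2042-11-30 is 30 − 4 = 26 days.
26 ÷ 7 = 3 full weeks with remainder 5, so 3 more Tuesdays after the first → 4.

4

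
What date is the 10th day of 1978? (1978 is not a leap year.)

January 10, 1978

10 into January → January 10.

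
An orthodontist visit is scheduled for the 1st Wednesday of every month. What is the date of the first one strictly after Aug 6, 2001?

Sep 5, 2001

Aug 2001 starts on a Wednesday, so its 1st Wednesday is Aug 1, 2001.
That is not after Aug 6, 2001, so look at Sep 2001.
Sep 2001 starts on a Saturday, so its 1st Wednesday is Sep 5, 2001 (4 days in).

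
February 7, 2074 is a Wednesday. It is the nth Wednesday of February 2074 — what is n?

Day 7 falls in week ⌈7/7⌉ of the month.
Days 1–7 hold the 1st Wednesday, 8–14 the 2nd, 15–21 the 3rd, 22–28 the 4th, 29–31 the 5th.
7 is in the range for the 1st.

1st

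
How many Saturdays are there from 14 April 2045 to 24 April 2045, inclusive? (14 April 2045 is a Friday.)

2

14 April 2045 is a Friday; the first Saturday on or after it is 15 April 2045 (1 day later).
From 15 April 2045 to 24 April 2045 is 24 − 15 = 9 days.
9 ÷ 7 = 1 full weeks with remainder 2, so 1 more Saturdays after the first → 2.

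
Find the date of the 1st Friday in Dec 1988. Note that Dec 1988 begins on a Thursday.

Dec 1988 begins on a Thursday, so the first Friday is Dec 2 (1 day later).

Dec 2, 1988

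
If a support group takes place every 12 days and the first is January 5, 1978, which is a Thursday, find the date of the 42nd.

May 12, 1979

The 42nd occurrence is 41 intervals after the first: 41 × 12 = 492 days after January 5, 1978.
January has 31 days — 26 days to the end of January leaves 466.
From end of January to end of 1978 is 334 days (132 left).
January has 31 days (101 left).
February has 28 days (73 left).
March has 31 days (42 left).
April has 30 days (12 left).
12 days into May → May 12, 1979.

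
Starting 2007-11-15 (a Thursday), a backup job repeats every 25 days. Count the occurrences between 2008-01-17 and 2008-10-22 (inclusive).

11

Occurrences land 25·i days after 2007-11-15 for i = 0, 1, 2, …
2008-01-17 is 63 days after the start; 63 ÷ 25 = 2 remainder 13; since the remainder is 13, round up to i = 3. First occurrence in the window: #4 on 2008-01-29 (3×25 = 75 days in).
2008-10-22 is 342 days after the start; 342 ÷ 25 = 13 remainder 17. Last occurrence in the window: #14 on 2008-10-05.
Occurrences #4 through #14: 11 in total.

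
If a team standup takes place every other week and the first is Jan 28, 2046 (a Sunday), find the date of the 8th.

May 6, 2046

The 8th occurrence is 7 intervals after the first: 7 × 14 = 98 days after Jan 28, 2046.
Jan has 31 days — 3 days to the end of Jan leaves 95.
Feb has 28 days (67 left).
Mar has 31 days (36 left).
Apr has 30 days (6 left).
6 days into May → May 6, 2046.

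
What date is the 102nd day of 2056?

11 April 2056

January has 31 days (102 − 31 = 71 remain).
February has 29 days (71 − 29 = 42 remain).
March has 31 days (42 − 31 = 11 remain).
11 into April → April 11.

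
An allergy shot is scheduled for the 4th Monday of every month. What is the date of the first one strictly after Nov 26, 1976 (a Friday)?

Nov 1976 starts on a Monday; its first Monday is the 1st, so the 4th Monday is the 22nd — Nov 22, 1976.
That is not after Nov 26, 1976, so look at Dec 1976.
Dec 1976 starts on a Wednesday; its first Monday is the 6th, so the 4th Monday is the 27th — Dec 27, 1976.

Dec 27, 1976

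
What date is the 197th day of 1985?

January has 31 days (197 − 31 = 166 remain).
February has 28 days (166 − 28 = 138 remain).
March has 31 days (138 − 31 = 107 remain).
April has 30 days (107 − 30 = 77 remain).
May has 31 days (77 − 31 = 46 remain).
June has 30 days (46 − 30 = 16 remain).
16 into July → July 16.

July 16, 1985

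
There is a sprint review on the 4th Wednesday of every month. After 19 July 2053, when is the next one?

July 2053 starts on a Tuesday; its first Wednesday is the 2nd, so the 4th Wednesday is the 23rd — 23 July 2053.
23 July 2053 is after 19 July 2053, so that is the next one.

23 July 2053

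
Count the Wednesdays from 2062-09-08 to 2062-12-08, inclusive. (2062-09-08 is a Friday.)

2062-09-08 is a Friday; the first Wednesday on or after it is 2062-09-13 (5 days later).
From 2062-09-13 to 2062-12-08: 17 + 31 + 30 + 8 = 86 days (rest of September, October, November, December).
86 ÷ 7 = 12 full weeks with remainder 2, so 12 more Wednesdays after the first → 13.

13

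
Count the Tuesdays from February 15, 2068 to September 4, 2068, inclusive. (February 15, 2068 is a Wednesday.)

February 15, 2068 is a Wednesday; the first Tuesday on or after it is February 21, 2068 (6 days later).
From February 21, 2068 to September 4, 2068: 8 + 31 + 30 + 31 + 30 + 31 + 31 + 4 = 196 days (rest of February, March, April, May, June, July, August, September).
196 ÷ 7 = 28 full weeks with remainder 0, so 28 more Tuesdays after the first → 29.

29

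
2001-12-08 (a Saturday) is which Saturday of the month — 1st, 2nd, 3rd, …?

2nd

Day 8 falls in week ⌈8/7⌉ of the month.
Days 1–7 hold the 1st Saturday, 8–14 the 2nd, 15–21 the 3rd, 22–28 the 4th, 29–31 the 5th.
8 is in the range for the 2nd.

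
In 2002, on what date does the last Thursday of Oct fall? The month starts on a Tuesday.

Oct 31, 2002

Oct 2002 begins on a Tuesday, so the first Thursday is Oct 3 (2 days later).
Oct 2002 has 31 days. Adding weeks: 3, 10, 17, 24, 31 — the last one ≤ 31 is the 31st.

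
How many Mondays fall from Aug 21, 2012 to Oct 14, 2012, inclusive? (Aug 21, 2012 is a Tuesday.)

Aug 21, 2012 is a Tuesday; the first Monday on or after it is Aug 27, 2012 (6 days later).
From Aug 27, 2012 to Oct 14, 2012: 4 + 30 + 14 = 48 days (rest of Aug, Sep, Oct).
48 ÷ 7 = 6 full weeks with remainder 6, so 6 more Mondays after the first → 7.

7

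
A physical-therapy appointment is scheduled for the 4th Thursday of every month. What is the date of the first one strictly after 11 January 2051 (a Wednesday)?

January 2051 starts on a Sunday; its first Thursday is the 5th, so the 4th Thursday is the 26th — 26 January 2051.
26 January 2051 is after 11 January 2051, so that is the next one.

26 January 2051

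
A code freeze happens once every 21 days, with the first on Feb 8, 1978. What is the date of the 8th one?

Jul 5, 1978

The 8th occurrence is 7 intervals after the first: 7 × 21 = 147 days after Feb 8, 1978.
Feb has 28 days — 20 days to the end of Feb leaves 127.
Mar has 31 days (96 left).
Apr has 30 days (66 left).
May has 31 days (35 left).
Jun has 30 days (5 left).
5 days into Jul → Jul 5, 1978.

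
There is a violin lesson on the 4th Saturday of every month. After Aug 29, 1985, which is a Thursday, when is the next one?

Sep 28, 1985

Aug 1985 starts on a Thursday; its first Saturday is the 3rd, so the 4th Saturday is the 24th — Aug 24, 1985.
That is not after Aug 29, 1985, so look at Sep 1985.
Sep 1985 starts on a Sunday; its first Saturday is the 7th, so the 4th Saturday is the 28th — Sep 28, 1985.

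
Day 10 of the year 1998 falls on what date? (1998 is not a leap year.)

January 10, 1998

10 into January → January 10.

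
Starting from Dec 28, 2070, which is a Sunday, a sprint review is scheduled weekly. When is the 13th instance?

Mar 22, 2071

The 13th occurrence is 12 intervals after the first: 12 × 7 = 84 days after Dec 28, 2070.
Dec has 31 days — 3 days to the end of Dec leaves 81.
Jan has 31 days (50 left).
Feb has 28 days (22 left).
22 days into Mar → Mar 22, 2071.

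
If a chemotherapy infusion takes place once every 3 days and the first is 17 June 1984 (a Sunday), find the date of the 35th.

27 September 1984

The 35th occurrence is 34 intervals after the first: 34 × 3 = 102 days after 17 June 1984.
June has 30 days — 13 days to the end of June leaves 89.
July has 31 days (58 left).
August has 31 days (27 left).
27 days into September → 27 September 1984.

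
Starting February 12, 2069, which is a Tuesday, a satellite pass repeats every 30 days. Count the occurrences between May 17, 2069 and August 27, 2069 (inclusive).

3

Occurrences land 30·i days after February 12, 2069 for i = 0, 1, 2, …
May 17, 2069 is 94 days after the start; 94 ÷ 30 = 3 remainder 4; since the remainder is 4, round up to i = 4. First occurrence in the window: #5 on June 12, 2069 (4×30 = 120 days in).
August 27, 2069 is 196 days after the start; 196 ÷ 30 = 6 remainder 16. Last occurrence in the window: #7 on August 11, 2069.
Occurrences #5 through #7: 3 in total.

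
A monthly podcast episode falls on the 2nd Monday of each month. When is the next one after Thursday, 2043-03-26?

2043-04-13

March 2043 starts on a Sunday; its first Monday is the 2nd, so the 2nd Monday is the 9th — 2043-03-09.
That is not after 2043-03-26, so look at April 2043.
April 2043 starts on a Wednesday; its first Monday is the 6th, so the 2nd Monday is the 13th — 2043-04-13.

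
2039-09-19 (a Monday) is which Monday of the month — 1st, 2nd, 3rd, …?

3rd

Day 19 falls in week ⌈19/7⌉ of the month.
Days 1–7 hold the 1st Monday, 8–14 the 2nd, 15–21 the 3rd, 22–28 the 4th, 29–31 the 5th.
19 is in the range for the 3rd.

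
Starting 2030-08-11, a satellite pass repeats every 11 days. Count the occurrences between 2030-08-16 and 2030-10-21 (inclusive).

Occurrences land 11·i days after 2030-08-11 for i = 0, 1, 2, …
2030-08-16 is 5 days after the start; 5 ÷ 11 = 0 remainder 5; since the remainder is 5, round up to i = 1. First occurrence in the window: #2 on 2030-08-22 (1×11 = 11 days in).
2030-10-21 is 71 days after the start; 71 ÷ 11 = 6 remainder 5. Last occurrence in the window: #7 on 2030-10-16.
Occurrences #2 through #7: 6 in total.

6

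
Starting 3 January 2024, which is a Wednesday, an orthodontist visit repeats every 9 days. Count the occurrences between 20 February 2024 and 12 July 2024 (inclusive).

16

Occurrences land 9·i days after 3 January 2024 for i = 0, 1, 2, …
20 February 2024 is 48 days after the start; 48 ÷ 9 = 5 remainder 3; since the remainder is 3, round up to i = 6. First occurrence in the window: #7 on 26 February 2024 (6×9 = 54 days in).
12 July 2024 is 191 days after the start; 191 ÷ 9 = 21 remainder 2. Last occurrence in the window: #22 on 10 July 2024.
Occurrences #7 through #22: 16 in total.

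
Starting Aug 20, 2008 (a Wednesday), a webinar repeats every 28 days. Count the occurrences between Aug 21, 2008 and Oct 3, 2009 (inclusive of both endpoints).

Occurrences land 28·i days after Aug 20, 2008 for i = 0, 1, 2, …
Aug 21, 2008 is 1 day after the start; 1 ÷ 28 = 0 remainder 1; since the remainder is 1, round up to i = 1. First occurrence in the window: #2 on Sep 17, 2008 (1×28 = 28 days in).
Oct 3, 2009 is 409 days after the start; 409 ÷ 28 = 14 remainder 17. Last occurrence in the window: #15 on Sep 16, 2009.
Occurrences #2 through #15: 14 in total.

14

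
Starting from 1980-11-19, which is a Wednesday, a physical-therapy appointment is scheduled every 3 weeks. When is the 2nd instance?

The 2nd occurrence is 1 interval after the first: 1 × 21 = 21 days after 1980-11-19.
November has 30 days — 11 days to the end of November leaves 10.
10 days into December → 1980-12-10.

1980-12-10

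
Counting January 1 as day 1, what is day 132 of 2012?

11 May 2012

January has 31 days (132 − 31 = 101 remain).
February has 29 days (101 − 29 = 72 remain).
March has 31 days (72 − 31 = 41 remain).
April has 30 days (41 − 30 = 11 remain).
11 into May → May 11.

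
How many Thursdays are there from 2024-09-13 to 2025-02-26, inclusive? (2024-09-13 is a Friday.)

23

2024-09-13 is a Friday; the first Thursday on or after it is 2024-09-19 (6 days later).
From 2024-09-19 to 2025-02-26: 11 + 31 + 30 + 31 + 31 + 26 = 160 days (rest of September, October, November, December, January, February).
160 ÷ 7 = 22 full weeks with remainder 6, so 22 more Thursdays after the first → 23.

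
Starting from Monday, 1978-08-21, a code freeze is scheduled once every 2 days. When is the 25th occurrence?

The 25th occurrence is 24 intervals after the first: 24 × 2 = 48 days after 1978-08-21.
August has 31 days — 10 days to the end of August leaves 38.
September has 30 days (8 left).
8 days into October → 1978-10-08.

1978-10-08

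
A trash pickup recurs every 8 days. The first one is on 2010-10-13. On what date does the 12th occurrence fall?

The 12th occurrence is 11 intervals after the first: 11 × 8 = 88 days after 2010-10-13.
October has 31 days — 18 days to the end of October leaves 70.
November has 30 days (40 left).
December has 31 days (9 left).
9 days into January → 2011-01-09.

2011-01-09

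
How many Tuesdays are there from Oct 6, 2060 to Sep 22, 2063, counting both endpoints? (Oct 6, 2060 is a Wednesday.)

154

Oct 6, 2060 is a Wednesday; the first Tuesday on or after it is Oct 12, 2060 (6 days later).
From Oct 12, 2060 to Sep 22, 2063: 80 + 365 + 365 + 265 = 1075 days (rest of 2060, 2061, 2062, to Sep 22, 2063 in 2063).
1075 ÷ 7 = 153 full weeks with remainder 4, so 153 more Tuesdays after the first → 154.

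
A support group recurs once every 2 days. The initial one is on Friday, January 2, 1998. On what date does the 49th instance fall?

April 8, 1998

The 49th occurrence is 48 intervals after the first: 48 × 2 = 96 days after January 2, 1998.
January has 31 days — 29 days to the end of January leaves 67.
February has 28 days (39 left).
March has 31 days (8 left).
8 days into April → April 8, 1998.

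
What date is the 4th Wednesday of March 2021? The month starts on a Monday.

2021-03-24

March 2021 begins on a Monday, so the first Wednesday is March 3 (2 days later).
The 4th Wednesday is 3 weeks later: 3 + 21 = 24.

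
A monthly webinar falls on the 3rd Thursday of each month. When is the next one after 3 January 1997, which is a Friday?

January 1997 starts on a Wednesday; its first Thursday is the 2nd, so the 3rd Thursday is the 16th — 16 January 1997.
16 January 1997 is after 3 January 1997, so that is the next one.

16 January 1997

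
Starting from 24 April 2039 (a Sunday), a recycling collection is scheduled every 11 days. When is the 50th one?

14 October 2040

The 50th occurrence is 49 intervals after the first: 49 × 11 = 539 days after 24 April 2039.
April has 30 days — 6 days to the end of April leaves 533.
From end of April to end of 2039 is 245 days (288 left).
January has 31 days (257 left).
February has 29 days (228 left).
March has 31 days (197 left).
April has 30 days (167 left).
May has 31 days (136 left).
June has 30 days (106 left).
July has 31 days (75 left).
August has 31 days (44 left).
September has 30 days (14 left).
14 days into October → 14 October 2040.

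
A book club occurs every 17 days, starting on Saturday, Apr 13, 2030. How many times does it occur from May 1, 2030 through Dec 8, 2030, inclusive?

13

Occurrences land 17·i days after Apr 13, 2030 for i = 0, 1, 2, …
May 1, 2030 is 18 days after the start; 18 ÷ 17 = 1 remainder 1; since the remainder is 1, round up to i = 2. First occurrence in the window: #3 on May 17, 2030 (2×17 = 34 days in).
Dec 8, 2030 is 239 days after the start; 239 ÷ 17 = 14 remainder 1. Last occurrence in the window: #15 on Dec 7, 2030.
Occurrences #3 through #15: 13 in total.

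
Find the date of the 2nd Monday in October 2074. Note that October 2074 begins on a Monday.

8 October 2074

October 2074 begins on a Monday, so the first Monday is October 1.
The 2nd Monday is 1 weeks later: 1 + 7 = 8.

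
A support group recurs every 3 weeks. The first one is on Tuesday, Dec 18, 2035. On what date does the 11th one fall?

Jul 15, 2036

The 11th occurrence is 10 intervals after the first: 10 × 21 = 210 days after Dec 18, 2035.
Dec has 31 days — 13 days to the end of Dec leaves 197.
Jan has 31 days (166 left).
Feb has 29 days (137 left).
Mar has 31 days (106 left).
Apr has 30 days (76 left).
May has 31 days (45 left).
Jun has 30 days (15 left).
15 days into Jul → Jul 15, 2036.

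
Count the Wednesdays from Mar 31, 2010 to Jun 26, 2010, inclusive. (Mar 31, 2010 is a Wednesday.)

Mar 31, 2010 is a Wednesday; the first Wednesday on or after it is Mar 31, 2010.
From Mar 31, 2010 to Jun 26, 2010: 0 + 30 + 31 + 26 = 87 days (rest of Mar, Apr, May, Jun).
87 ÷ 7 = 12 full weeks with remainder 3, so 12 more Wednesdays after the first → 13.

13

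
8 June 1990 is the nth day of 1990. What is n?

Days in months before June: 31 + 28 + 31 + 30 + 31 = 151.
Plus 8 days into June → day 159.

159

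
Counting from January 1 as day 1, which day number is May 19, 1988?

Days in months before May: 31 + 29 + 31 + 30 = 121.
Plus 19 days into May → day 140.

140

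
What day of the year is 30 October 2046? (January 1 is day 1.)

303

Days in months before October: 31 + 28 + 31 + 30 + 31 + 30 + 31 + 31 + 30 = 273.
Plus 30 days into October → day 303.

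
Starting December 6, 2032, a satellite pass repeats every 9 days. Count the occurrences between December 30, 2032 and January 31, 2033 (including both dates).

Occurrences land 9·i days after December 6, 2032 for i = 0, 1, 2, …
December 30, 2032 is 24 days after the start; 24 ÷ 9 = 2 remainder 6; since the remainder is 6, round up to i = 3. First occurrence in the window: #4 on January 2, 2033 (3×9 = 27 days in).
January 31, 2033 is 56 days after the start; 56 ÷ 9 = 6 remainder 2. Last occurrence in the window: #7 on January 29, 2033.
Occurrences #4 through #7: 4 in total.

4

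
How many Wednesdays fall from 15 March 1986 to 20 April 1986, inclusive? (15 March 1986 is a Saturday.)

5

15 March 1986 is a Saturday; the first Wednesday on or after it is 19 March 1986 (4 days later).
From 19 March 1986 to 20 April 1986: 12 + 20 = 32 days (rest of March, April).
32 ÷ 7 = 4 full weeks with remainder 4, so 4 more Wednesdays after the first → 5.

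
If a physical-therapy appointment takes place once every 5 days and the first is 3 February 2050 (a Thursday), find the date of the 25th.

The 25th occurrence is 24 intervals after the first: 24 × 5 = 120 days after 3 February 2050.
February has 28 days — 25 days to the end of February leaves 95.
March has 31 days (64 left).
April has 30 days (34 left).
May has 31 days (3 left).
3 days into June → 3 June 2050.

3 June 2050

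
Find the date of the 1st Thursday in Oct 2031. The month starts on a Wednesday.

Oct 2031 begins on a Wednesday, so the first Thursday is Oct 2 (1 day later).

Oct 2, 2031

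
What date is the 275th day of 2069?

January has 31 days (275 − 31 = 244 remain).
February has 28 days (244 − 28 = 216 remain).
March has 31 days (216 − 31 = 185 remain).
April has 30 days (185 − 30 = 155 remain).
May has 31 days (155 − 31 = 124 remain).
June has 30 days (124 − 30 = 94 remain).
July has 31 days (94 − 31 = 63 remain).
August has 31 days (63 − 31 = 32 remain).
September has 30 days (32 − 30 = 2 remain).
2 into October → October 2.

2 October 2069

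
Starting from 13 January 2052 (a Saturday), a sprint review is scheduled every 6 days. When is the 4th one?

31 January 2052

The 4th occurrence is 3 intervals after the first: 3 × 6 = 18 days after 13 January 2052.
18 days later is 31 January 2052.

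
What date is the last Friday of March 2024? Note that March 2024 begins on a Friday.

March 2024 begins on a Friday, so the first Friday is March 1.
March 2024 has 31 days. Adding weeks: 1, 8, 15, 22, 29 — the last one ≤ 31 is the 29th.

March 29, 2024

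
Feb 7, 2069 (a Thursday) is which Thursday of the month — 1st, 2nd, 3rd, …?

Day 7 falls in week ⌈7/7⌉ of the month.
Days 1–7 hold the 1st Thursday, 8–14 the 2nd, 15–21 the 3rd, 22–28 the 4th, 29–31 the 5th.
7 is in the range for the 1st.

1st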